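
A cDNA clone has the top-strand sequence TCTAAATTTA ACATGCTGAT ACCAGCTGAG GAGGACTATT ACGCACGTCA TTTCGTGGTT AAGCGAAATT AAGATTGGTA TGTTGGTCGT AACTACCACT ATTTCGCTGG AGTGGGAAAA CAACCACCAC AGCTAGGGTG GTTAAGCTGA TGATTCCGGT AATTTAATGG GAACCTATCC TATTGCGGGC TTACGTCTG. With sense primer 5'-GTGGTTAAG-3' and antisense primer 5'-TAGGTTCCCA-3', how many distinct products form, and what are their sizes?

Two products: 123 bp, 40 bp

The forward primer GTGGTTAAG matches the top strand at positions 55–63, 138–146.
The reverse primer's reverse complement is TGGGAACCTA, matching at positions 168–177.
Each forward site pairs with the reverse site to give a product ending at position 177: sizes 123, 40 bp.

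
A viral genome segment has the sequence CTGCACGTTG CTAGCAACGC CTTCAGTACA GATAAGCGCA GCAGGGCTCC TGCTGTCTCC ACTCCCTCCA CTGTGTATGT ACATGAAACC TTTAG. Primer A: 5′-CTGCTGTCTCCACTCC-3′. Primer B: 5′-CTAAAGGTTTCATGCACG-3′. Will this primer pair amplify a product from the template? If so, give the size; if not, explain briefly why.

Primer B (CTAAAGGTTTCATGCACG) does not match the top strand, and its reverse complement CGTGCATGAAACCTTTAG does not match either.
With no annealing site for primer B, no amplification occurs.

No product — primer B has no binding site in the template.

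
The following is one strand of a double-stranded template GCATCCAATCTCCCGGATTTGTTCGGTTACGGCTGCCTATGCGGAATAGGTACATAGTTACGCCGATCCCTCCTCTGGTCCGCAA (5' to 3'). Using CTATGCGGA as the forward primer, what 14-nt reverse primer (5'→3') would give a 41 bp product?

5'-CAGAGGAGGGATCG-3'

The forward primer binds at positions 37–45, so a 41 bp product ends at position 37 + 41 − 1 = 77.
The reverse primer anneals to the top strand over positions 64–77, i.e. to CGATCCCTCCTCTG.
Its sequence written 5'→3' is the reverse complement: CAGAGGAGGGATCG.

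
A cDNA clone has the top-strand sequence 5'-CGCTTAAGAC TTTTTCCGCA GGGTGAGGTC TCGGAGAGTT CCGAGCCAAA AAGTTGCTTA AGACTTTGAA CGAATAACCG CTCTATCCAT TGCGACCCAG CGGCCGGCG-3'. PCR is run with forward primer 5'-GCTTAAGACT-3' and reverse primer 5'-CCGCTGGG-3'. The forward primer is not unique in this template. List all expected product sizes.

102 bp, 48 bp

The forward primer GCTTAAGACT matches the top strand at positions 2–11, 56–65.
The reverse primer's reverse complement is CCCAGCGG, matching at positions 96–103.
Each forward site pairs with the reverse site to give a product ending at position 103: sizes 102, 48 bp.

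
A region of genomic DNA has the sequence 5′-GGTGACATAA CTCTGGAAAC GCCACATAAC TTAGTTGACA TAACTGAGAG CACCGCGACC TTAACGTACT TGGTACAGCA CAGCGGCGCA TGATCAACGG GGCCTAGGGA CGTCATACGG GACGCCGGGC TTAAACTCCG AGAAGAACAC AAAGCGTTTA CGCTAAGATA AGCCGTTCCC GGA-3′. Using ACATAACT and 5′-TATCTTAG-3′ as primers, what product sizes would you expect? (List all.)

The forward primer ACATAACT matches the top strand at positions 5–12, 24–31, 38–45.
The reverse primer's reverse complement is CTAAGATA, matching at positions 163–170.
Each forward site pairs with the reverse site to give a product ending at position 170: sizes 166, 147, 133 bp.

166 bp, 147 bp, 133 bp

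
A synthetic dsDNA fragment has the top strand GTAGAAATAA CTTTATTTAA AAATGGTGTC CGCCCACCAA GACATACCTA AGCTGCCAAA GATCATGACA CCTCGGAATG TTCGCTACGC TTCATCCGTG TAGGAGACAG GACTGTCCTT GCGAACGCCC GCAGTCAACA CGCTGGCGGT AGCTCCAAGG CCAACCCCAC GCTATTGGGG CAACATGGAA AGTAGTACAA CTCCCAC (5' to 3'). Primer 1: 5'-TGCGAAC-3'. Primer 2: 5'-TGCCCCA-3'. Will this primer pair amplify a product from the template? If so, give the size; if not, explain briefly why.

Yes — a 63 bp product.

Primer 1 (TGCGAAC) matches the top strand at positions 120–126; it acts as a forward primer.
Primer 2's reverse complement is TGGGGCA, matching the top strand at positions 176–182; it acts as a reverse primer.
The 3' ends face each other across positions 120–182, giving a 63 bp product.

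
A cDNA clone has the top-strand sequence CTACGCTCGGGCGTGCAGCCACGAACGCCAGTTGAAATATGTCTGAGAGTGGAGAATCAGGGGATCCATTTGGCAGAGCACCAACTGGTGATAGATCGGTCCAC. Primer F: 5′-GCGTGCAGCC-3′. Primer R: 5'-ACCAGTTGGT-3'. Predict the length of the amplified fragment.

Scanning the template, GCGTGCAGCC occurs at positions 11–20; this primer anneals to the bottom strand there with its 3' end pointing downstream.
The reverse primer's reverse complement is ACCAACTGGT, which matches the template at positions 80–89.
The product runs from position 11 to position 89, so its length is 89 − 11 + 1 = 79 bp.

79 bp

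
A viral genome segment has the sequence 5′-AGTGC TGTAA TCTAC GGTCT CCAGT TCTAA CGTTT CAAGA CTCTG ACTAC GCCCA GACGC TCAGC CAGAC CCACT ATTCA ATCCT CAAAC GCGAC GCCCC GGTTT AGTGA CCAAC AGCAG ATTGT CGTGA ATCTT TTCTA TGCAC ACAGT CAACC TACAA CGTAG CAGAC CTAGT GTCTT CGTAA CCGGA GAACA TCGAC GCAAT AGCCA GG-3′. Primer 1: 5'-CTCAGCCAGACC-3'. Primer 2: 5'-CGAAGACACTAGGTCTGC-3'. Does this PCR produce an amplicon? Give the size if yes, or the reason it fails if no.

Yes — a 123 bp product.

Primer 1 (CTCAGCCAGACC) matches the top strand at positions 60–71; it acts as a forward primer.
Primer 2's reverse complement is GCAGACCTAGTGTCTTCG, matching the top strand at positions 165–182; it acts as a reverse primer.
The 3' ends face each other across positions 60–182, giving a 123 bp product.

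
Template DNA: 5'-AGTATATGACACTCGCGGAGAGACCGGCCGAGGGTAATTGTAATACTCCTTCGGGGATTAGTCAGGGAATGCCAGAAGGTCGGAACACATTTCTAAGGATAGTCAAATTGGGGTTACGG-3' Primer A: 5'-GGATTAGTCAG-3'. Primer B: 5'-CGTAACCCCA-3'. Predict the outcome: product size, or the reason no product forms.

Yes — a 64 bp product.

Primer A (GGATTAGTCAG) matches the top strand at positions 55–65; it acts as a forward primer.
Primer B's reverse complement is TGGGGTTACG, matching the top strand at positions 109–118; it acts as a reverse primer.
The 3' ends face each other across positions 55–118, giving a 64 bp product.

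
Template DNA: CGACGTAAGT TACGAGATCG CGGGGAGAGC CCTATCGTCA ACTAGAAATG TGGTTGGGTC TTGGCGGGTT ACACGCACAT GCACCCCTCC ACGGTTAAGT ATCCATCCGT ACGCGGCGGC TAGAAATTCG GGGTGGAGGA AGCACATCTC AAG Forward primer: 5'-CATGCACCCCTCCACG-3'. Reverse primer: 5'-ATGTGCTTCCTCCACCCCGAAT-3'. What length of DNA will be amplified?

70 bp

Forward primer CATGCACCCCTCCACG is found on the top strand at positions 78–93.
Reverse complement of the reverse primer: ATTCGGGGTGGAGGAAGCACAT. This occurs on the top strand at positions 126–147.
The product runs from position 78 to position 147, so its length is 147 − 78 + 1 = 70 bp.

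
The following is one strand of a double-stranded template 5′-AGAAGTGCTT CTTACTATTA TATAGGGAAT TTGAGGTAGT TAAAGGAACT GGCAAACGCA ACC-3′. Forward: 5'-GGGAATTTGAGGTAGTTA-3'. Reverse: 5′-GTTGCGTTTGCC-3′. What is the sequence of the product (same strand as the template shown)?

Forward primer GGGAATTTGAGGTAGTTA is found on the top strand at positions 25–42.
Reverse complement of the reverse primer: GGCAAACGCAAC. This occurs on the top strand at positions 51–62.
The product is the template from position 25 through 62 (38 bp).

5'-GGGAATTTGAGGTAGTTAAAGGAACTGGCAAACGCAAC-3'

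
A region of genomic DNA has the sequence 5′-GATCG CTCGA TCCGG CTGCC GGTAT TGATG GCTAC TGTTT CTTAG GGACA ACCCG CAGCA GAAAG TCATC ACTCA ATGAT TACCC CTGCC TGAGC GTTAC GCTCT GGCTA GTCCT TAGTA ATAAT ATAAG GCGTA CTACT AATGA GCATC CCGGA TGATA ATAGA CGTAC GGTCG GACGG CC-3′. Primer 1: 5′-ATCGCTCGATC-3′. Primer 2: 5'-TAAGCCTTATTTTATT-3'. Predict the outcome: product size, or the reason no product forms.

No product — primer 2 has no binding site in the template.

Primer 2 (TAAGCCTTATTTTATT) does not match the top strand, and its reverse complement AATAAAATAAGGCTTA does not match either.
With no annealing site for primer 2, no amplification occurs.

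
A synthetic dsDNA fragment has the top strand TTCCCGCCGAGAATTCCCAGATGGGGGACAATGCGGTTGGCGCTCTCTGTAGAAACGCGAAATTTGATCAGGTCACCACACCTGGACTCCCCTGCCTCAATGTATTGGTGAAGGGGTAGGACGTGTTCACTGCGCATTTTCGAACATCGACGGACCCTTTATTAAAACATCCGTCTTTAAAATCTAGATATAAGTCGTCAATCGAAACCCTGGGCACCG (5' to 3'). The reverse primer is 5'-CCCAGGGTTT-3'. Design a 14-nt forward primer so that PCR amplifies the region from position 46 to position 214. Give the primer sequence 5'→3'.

The reverse primer's reverse complement AAACCCTGGG matches the template at positions 205–214; the product starts at position 46.
The forward primer is identical to the top strand over positions 46–59: TCTGTAGAAACGCG.

5'-TCTGTAGAAACGCG-3'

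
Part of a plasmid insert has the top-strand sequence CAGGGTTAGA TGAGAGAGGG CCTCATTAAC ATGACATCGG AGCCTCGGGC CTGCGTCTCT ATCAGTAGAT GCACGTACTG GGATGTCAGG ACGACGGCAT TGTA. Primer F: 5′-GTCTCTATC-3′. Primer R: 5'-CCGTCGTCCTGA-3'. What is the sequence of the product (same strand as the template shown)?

5'-GTCTCTATCAGTAGATGCACGTACTGGGATGTCAGGACGACGG-3'

Scanning the template, GTCTCTATC occurs at positions 55–63; this primer anneals to the bottom strand there with its 3' end pointing downstream.
Taking the reverse complement of CCGTCGTCCTGA gives TCAGGACGACGG, found at positions 86–97 on the template; the primer anneals here to the top strand with its 3' end pointing upstream.
The product is the template from position 55 through 97 (43 bp).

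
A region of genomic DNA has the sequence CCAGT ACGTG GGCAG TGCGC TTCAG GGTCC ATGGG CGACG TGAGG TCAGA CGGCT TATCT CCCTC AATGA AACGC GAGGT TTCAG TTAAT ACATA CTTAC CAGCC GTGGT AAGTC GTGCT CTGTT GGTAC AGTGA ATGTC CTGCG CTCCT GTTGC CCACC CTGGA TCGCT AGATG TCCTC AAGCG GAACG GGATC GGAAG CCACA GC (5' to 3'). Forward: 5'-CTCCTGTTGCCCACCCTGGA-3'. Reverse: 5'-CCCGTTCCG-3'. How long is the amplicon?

Scanning the template, CTCCTGTTGCCCACCCTGGA occurs at positions 146–165; this primer anneals to the bottom strand there with its 3' end pointing downstream.
The reverse primer's reverse complement is CGGAACGGG, which matches the template at positions 184–192.
The product runs from position 146 to position 192, so its length is 192 − 146 + 1 = 47 bp.

47 bp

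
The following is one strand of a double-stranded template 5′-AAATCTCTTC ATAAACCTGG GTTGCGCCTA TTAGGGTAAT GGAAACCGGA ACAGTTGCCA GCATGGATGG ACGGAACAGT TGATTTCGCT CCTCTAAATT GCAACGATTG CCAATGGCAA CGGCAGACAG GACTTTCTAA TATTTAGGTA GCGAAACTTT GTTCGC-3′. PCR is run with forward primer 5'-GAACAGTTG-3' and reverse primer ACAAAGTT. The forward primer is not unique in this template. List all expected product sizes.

The forward primer GAACAGTTG matches the top strand at positions 49–57, 74–82.
The reverse primer's reverse complement is AACTTTGT, matching at positions 155–162.
Each forward site pairs with the reverse site to give a product ending at position 162: sizes 114, 89 bp.

114 bp, 89 bp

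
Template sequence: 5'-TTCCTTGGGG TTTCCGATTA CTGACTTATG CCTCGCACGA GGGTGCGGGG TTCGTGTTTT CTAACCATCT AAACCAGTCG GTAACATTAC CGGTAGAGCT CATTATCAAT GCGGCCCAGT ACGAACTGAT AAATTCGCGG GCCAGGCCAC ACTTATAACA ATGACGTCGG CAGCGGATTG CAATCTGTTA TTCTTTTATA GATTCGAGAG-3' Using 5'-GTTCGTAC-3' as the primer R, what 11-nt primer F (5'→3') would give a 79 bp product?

The reverse primer's reverse complement GTACGAAC matches the template at positions 119–126, so the product ends at position 126.
A 79 bp product then starts at position 126 − 79 + 1 = 48.
The forward primer is identical to the top strand there: GGGTTCGTGTT.

5'-GGGTTCGTGTT-3'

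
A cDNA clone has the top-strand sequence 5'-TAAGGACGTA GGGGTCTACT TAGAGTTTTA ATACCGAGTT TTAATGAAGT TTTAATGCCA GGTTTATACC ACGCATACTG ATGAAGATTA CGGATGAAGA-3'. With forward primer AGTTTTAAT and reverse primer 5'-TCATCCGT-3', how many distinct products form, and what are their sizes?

The forward primer AGTTTTAAT matches the top strand at positions 24–32, 37–45, 48–56.
The reverse primer's reverse complement is ACGGATGA, matching at positions 90–97.
Each forward site pairs with the reverse site to give a product ending at position 97: sizes 74, 61, 50 bp.

Three products: 74 bp, 61 bp, 50 bp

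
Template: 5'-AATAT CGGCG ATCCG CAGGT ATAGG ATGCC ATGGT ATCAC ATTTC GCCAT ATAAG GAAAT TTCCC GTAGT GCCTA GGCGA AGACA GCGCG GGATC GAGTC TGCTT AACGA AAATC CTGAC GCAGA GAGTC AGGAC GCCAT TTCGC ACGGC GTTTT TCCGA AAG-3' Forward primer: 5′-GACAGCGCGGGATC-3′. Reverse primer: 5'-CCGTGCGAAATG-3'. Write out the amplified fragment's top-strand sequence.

Scanning the template, GACAGCGCGGGATC occurs at positions 82–95; this primer anneals to the bottom strand there with its 3' end pointing downstream.
Taking the reverse complement of CCGTGCGAAATG gives CATTTCGCACGG, found at positions 138–149 on the template; the primer anneals here to the top strand with its 3' end pointing upstream.
The product is the template from position 82 through 149 (68 bp).

5'-GACAGCGCGGGATCGAGTCTGCTTAACGAAAATCCTGACGCAGAGAGTCAGGACGCCATTTCGCACGG-3'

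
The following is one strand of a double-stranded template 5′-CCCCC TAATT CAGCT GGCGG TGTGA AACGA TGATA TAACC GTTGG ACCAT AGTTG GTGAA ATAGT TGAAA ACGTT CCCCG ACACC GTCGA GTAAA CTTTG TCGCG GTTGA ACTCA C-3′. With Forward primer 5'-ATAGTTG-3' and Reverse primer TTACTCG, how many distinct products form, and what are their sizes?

Two products: 46 bp, 34 bp

The forward primer ATAGTTG matches the top strand at positions 49–55, 61–67.
The reverse primer's reverse complement is CGAGTAA, matching at positions 88–94.
Each forward site pairs with the reverse site to give a product ending at position 94: sizes 46, 34 bp.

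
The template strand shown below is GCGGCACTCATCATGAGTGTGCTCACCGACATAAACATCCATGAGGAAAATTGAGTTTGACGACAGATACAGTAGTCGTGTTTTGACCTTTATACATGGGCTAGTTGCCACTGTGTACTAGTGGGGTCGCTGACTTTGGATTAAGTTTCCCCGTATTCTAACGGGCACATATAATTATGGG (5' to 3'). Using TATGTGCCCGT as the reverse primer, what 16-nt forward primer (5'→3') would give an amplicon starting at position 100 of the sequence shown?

5'-GCTAGTTGCCACTGTG-3'

The reverse primer's reverse complement ACGGGCACATA matches the template at positions 161–171; the product starts at position 100.
The forward primer is identical to the top strand over positions 100–115: GCTAGTTGCCACTGTG.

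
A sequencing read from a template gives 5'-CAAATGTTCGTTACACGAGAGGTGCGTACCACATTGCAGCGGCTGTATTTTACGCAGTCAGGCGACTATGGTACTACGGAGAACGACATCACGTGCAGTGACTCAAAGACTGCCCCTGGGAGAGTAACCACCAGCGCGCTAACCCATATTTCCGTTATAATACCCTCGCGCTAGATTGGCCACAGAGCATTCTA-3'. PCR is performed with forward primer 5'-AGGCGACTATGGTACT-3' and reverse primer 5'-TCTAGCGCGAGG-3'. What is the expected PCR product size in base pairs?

Scanning the template, AGGCGACTATGGTACT occurs at positions 60–75; this primer anneals to the bottom strand there with its 3' end pointing downstream.
Reverse complement of the reverse primer: CCTCGCGCTAGA. This occurs on the top strand at positions 164–175.
Product length = (reverse-primer end) − (forward-primer start) + 1 = 175 − 60 + 1 = 116 bp.

116 bp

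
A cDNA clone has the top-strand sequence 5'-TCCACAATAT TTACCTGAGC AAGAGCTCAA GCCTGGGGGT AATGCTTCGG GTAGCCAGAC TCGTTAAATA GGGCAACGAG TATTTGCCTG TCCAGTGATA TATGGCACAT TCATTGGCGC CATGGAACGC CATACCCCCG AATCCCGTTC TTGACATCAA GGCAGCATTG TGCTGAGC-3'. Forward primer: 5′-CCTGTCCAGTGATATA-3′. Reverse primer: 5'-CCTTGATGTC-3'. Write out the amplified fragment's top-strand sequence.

5'-CCTGTCCAGTGATATATGGCACATTCATTGGCGCCATGGAACGCCATACCCCCGAATCCCGTTCTTGACATCAAGG-3'

Forward primer CCTGTCCAGTGATATA is found on the top strand at positions 87–102.
Taking the reverse complement of CCTTGATGTC gives GACATCAAGG, found at positions 153–162 on the template; the primer anneals here to the top strand with its 3' end pointing upstream.
The product is the template from position 87 through 162 (76 bp).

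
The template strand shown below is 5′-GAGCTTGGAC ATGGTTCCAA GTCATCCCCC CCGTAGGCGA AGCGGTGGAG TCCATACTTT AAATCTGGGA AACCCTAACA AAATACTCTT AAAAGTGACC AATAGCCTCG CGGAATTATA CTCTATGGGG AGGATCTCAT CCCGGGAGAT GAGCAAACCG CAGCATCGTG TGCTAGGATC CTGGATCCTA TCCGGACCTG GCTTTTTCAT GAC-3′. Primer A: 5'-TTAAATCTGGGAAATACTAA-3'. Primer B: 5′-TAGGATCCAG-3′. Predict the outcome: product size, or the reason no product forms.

Primer A (TTAAATCTGGGAAATACTAA) does not match the top strand, and its reverse complement TTAGTATTTCCCAGATTTAA does not match either.
With no annealing site for primer A, no amplification occurs.

No product — primer A has no binding site in the template.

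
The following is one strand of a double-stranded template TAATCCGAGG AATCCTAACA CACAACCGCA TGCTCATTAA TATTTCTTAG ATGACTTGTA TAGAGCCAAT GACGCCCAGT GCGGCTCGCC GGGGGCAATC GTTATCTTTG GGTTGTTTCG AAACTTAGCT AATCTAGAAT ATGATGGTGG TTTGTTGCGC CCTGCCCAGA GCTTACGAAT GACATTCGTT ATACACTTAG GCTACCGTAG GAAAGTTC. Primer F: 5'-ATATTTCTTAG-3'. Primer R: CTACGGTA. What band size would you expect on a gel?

The forward primer matches the template at positions 40–50.
Taking the reverse complement of CTACGGTA gives TACCGTAG, found at positions 203–210 on the template; the primer anneals here to the top strand with its 3' end pointing upstream.
Amplicon spans positions 40–210: 171 bp.

171 bp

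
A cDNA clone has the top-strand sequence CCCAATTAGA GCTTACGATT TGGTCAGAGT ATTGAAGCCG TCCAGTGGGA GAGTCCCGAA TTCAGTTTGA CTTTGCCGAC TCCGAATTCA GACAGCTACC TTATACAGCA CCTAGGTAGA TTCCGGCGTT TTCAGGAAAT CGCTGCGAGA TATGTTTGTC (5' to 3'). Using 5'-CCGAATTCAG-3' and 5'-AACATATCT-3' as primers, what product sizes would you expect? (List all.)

101 bp, 75 bp

The forward primer CCGAATTCAG matches the top strand at positions 56–65, 82–91.
The reverse primer's reverse complement is AGATATGTT, matching at positions 148–156.
Each forward site pairs with the reverse site to give a product ending at position 156: sizes 101, 75 bp.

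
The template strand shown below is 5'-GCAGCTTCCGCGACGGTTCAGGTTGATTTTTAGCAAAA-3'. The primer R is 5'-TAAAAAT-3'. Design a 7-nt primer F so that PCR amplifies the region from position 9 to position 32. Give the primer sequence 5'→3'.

5'-CGCGACG-3'

The reverse primer's reverse complement ATTTTTA matches the template at positions 26–32; the product starts at position 9.
The forward primer is identical to the top strand over positions 9–15: CGCGACG.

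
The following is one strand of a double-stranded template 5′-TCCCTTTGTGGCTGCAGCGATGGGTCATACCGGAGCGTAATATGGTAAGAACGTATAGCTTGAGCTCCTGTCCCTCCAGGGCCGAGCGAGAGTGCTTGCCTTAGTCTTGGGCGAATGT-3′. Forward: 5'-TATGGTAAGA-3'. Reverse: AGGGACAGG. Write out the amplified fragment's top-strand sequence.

5'-TATGGTAAGAACGTATAGCTTGAGCTCCTGTCCCT-3'

The forward primer matches the template at positions 41–50.
Reverse complement of the reverse primer: CCTGTCCCT. This occurs on the top strand at positions 67–75.
The product is the template from position 41 through 75 (35 bp).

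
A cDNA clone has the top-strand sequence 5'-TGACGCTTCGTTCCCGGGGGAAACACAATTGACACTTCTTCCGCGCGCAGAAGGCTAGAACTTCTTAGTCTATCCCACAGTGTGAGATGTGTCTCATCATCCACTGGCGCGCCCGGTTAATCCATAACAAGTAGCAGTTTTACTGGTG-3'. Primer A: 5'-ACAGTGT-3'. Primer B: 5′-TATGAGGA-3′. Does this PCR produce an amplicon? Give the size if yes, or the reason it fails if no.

No product — primer B has no binding site in the template.

Primer B (TATGAGGA) does not match the top strand, and its reverse complement TCCTCATA does not match either.
With no annealing site for primer B, no amplification occurs.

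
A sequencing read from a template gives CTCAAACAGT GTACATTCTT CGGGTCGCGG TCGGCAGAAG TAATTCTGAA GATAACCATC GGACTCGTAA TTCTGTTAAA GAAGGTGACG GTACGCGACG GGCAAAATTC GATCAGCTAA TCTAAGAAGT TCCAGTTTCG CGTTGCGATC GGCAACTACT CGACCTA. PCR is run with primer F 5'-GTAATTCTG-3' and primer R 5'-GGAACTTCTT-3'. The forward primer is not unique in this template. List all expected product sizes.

The forward primer GTAATTCTG matches the top strand at positions 40–48, 67–75.
The reverse primer's reverse complement is AAGAAGTTCC, matching at positions 124–133.
Each forward site pairs with the reverse site to give a product ending at position 133: sizes 94, 67 bp.

94 bp, 67 bp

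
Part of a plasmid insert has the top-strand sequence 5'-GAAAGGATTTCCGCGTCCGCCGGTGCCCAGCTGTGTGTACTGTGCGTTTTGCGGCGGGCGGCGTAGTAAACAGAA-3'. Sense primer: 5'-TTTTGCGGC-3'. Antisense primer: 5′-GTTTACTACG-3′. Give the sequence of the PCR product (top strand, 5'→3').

Forward primer TTTTGCGGC is found on the top strand at positions 47–55.
Reverse complement of the reverse primer: CGTAGTAAAC. This occurs on the top strand at positions 62–71.
The product is the template from position 47 through 71 (25 bp).

5'-TTTTGCGGCGGGCGGCGTAGTAAAC-3'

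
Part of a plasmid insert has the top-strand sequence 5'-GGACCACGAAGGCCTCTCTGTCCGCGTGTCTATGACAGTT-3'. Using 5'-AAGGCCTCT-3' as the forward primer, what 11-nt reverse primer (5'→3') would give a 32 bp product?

5'-AACTGTCATAG-3'

The forward primer binds at positions 9–17, so a 32 bp product ends at position 9 + 32 − 1 = 40.
The reverse primer anneals to the top strand over positions 30–40, i.e. to CTATGACAGTT.
Its sequence written 5'→3' is the reverse complement: AACTGTCATAG.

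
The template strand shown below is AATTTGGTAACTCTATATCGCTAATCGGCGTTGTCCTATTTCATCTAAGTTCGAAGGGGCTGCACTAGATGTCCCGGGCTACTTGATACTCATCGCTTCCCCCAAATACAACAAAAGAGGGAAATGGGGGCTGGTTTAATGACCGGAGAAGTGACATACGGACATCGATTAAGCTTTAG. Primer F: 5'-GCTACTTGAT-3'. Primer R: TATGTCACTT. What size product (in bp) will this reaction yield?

81 bp

The forward primer matches the template at positions 78–87.
Taking the reverse complement of TATGTCACTT gives AAGTGACATA, found at positions 149–158 on the template; the primer anneals here to the top strand with its 3' end pointing upstream.
Product length = (reverse-primer end) − (forward-primer start) + 1 = 158 − 78 + 1 = 81 bp.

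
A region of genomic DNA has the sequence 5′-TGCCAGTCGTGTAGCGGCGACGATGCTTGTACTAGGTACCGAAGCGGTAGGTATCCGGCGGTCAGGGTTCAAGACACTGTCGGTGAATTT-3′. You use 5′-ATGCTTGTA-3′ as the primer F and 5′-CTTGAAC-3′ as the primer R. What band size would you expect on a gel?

Scanning the template, ATGCTTGTA occurs at positions 23–31; this primer anneals to the bottom strand there with its 3' end pointing downstream.
The reverse primer's reverse complement is GTTCAAG, which matches the template at positions 67–73.
Amplicon spans positions 23–73: 51 bp.

51 bp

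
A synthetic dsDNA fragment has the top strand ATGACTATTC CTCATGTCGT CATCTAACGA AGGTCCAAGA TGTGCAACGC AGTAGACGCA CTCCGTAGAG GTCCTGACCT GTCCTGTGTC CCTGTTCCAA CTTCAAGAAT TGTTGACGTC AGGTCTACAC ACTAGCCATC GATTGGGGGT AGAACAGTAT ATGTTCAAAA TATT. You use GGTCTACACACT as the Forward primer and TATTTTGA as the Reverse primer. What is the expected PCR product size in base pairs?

The forward primer matches the template at positions 122–133.
Taking the reverse complement of TATTTTGA gives TCAAAATA, found at positions 165–172 on the template; the primer anneals here to the top strand with its 3' end pointing upstream.
Product length = (reverse-primer end) − (forward-primer start) + 1 = 172 − 122 + 1 = 51 bp.

51 bp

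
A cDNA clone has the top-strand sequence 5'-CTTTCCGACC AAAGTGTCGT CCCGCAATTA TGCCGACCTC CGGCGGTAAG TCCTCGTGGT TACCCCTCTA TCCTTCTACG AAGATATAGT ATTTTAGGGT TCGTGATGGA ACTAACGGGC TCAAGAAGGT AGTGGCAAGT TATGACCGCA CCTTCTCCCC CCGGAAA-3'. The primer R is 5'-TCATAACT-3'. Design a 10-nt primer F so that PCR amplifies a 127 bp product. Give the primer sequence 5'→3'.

The reverse primer's reverse complement AGTTATGA matches the template at positions 138–145, so the product ends at position 145.
A 127 bp product then starts at position 145 − 127 + 1 = 19.
The forward primer is identical to the top strand there: GTCCCGCAAT.

5'-GTCCCGCAAT-3'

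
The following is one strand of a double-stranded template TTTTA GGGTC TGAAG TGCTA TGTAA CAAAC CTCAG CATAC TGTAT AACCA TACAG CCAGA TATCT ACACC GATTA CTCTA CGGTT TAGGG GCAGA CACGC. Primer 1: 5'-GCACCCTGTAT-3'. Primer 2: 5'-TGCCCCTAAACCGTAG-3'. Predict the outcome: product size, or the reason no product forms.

No product — primer 1 has no binding site in the template.

Primer 1 (GCACCCTGTAT) does not match the top strand, and its reverse complement ATACAGGGTGC does not match either.
With no annealing site for primer 1, no amplification occurs.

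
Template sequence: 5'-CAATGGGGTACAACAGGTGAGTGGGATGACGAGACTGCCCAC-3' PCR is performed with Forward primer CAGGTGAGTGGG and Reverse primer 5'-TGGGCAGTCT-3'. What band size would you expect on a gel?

Scanning the template, CAGGTGAGTGGG occurs at positions 14–25; this primer anneals to the bottom strand there with its 3' end pointing downstream.
The reverse primer's reverse complement is AGACTGCCCA, which matches the template at positions 32–41.
Product length = (reverse-primer end) − (forward-primer start) + 1 = 41 − 14 + 1 = 28 bp.

28 bp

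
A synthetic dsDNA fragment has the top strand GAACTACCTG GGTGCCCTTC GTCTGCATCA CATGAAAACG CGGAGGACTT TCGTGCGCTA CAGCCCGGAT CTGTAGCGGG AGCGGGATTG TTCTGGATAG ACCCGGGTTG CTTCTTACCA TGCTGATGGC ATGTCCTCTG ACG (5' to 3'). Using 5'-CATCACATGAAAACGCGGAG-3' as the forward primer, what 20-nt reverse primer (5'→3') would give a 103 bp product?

5'-CATCAGCATGGTAAGAAGCA-3'

The forward primer binds at positions 26–45, so a 103 bp product ends at position 26 + 103 − 1 = 128.
The reverse primer anneals to the top strand over positions 109–128, i.e. to TGCTTCTTACCATGCTGATG.
Its sequence written 5'→3' is the reverse complement: CATCAGCATGGTAAGAAGCA.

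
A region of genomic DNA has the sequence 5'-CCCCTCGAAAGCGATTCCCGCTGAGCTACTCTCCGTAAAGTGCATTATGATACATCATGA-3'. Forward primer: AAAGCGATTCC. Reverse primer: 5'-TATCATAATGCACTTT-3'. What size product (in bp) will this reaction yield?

45 bp

The forward primer matches the template at positions 8–18.
Taking the reverse complement of TATCATAATGCACTTT gives AAAGTGCATTATGATA, found at positions 37–52 on the template; the primer anneals here to the top strand with its 3' end pointing upstream.
Amplicon spans positions 8–52: 45 bp.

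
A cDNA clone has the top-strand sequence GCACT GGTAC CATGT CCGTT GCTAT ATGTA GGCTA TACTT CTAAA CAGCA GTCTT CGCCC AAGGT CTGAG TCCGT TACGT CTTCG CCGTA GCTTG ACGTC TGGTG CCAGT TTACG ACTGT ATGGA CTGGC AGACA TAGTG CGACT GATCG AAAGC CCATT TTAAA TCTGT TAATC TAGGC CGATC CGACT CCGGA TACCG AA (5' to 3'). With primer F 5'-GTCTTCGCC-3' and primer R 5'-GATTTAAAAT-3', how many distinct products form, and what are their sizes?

The forward primer GTCTTCGCC matches the top strand at positions 51–59, 79–87.
The reverse primer's reverse complement is ATTTTAAATC, matching at positions 158–167.
Each forward site pairs with the reverse site to give a product ending at position 167: sizes 117, 89 bp.

Two products: 117 bp, 89 bp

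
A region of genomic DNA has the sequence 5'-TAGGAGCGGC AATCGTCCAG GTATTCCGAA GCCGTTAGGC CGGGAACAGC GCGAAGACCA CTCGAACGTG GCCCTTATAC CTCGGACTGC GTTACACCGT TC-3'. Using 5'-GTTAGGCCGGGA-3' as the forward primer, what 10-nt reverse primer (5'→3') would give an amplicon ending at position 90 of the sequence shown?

5'-GCAGTCCGAG-3'

The forward primer binds at positions 34–45; the product's 3' end on the top strand is position 90.
The reverse primer anneals to the top strand over positions 81–90, i.e. to CTCGGACTGC.
Its sequence written 5'→3' is the reverse complement: GCAGTCCGAG.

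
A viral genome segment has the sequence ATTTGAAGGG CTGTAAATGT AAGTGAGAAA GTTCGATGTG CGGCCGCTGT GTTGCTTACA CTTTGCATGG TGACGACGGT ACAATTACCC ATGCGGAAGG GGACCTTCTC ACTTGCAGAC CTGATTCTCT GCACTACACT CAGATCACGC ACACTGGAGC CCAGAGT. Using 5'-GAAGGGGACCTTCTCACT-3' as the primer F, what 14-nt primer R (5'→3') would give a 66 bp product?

5'-GGCTCCAGTGTGCG-3'

The forward primer binds at positions 96–113, so a 66 bp product ends at position 96 + 66 − 1 = 161.
The reverse primer anneals to the top strand over positions 148–161, i.e. to CGCACACTGGAGCC.
Its sequence written 5'→3' is the reverse complement: GGCTCCAGTGTGCG.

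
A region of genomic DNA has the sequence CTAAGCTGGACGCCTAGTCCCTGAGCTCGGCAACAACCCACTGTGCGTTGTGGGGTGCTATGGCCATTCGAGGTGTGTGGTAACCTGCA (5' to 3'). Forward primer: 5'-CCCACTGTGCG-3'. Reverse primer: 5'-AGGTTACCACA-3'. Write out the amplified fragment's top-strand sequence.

Scanning the template, CCCACTGTGCG occurs at positions 37–47; this primer anneals to the bottom strand there with its 3' end pointing downstream.
The reverse primer's reverse complement is TGTGGTAACCT, which matches the template at positions 76–86.
The product is the template from position 37 through 86 (50 bp).

5'-CCCACTGTGCGTTGTGGGGTGCTATGGCCATTCGAGGTGTGTGGTAACCT-3'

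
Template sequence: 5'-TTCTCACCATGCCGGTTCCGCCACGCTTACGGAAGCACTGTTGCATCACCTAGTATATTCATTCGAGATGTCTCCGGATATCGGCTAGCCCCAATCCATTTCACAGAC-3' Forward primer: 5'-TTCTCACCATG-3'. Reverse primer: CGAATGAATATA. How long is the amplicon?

65 bp

Forward primer TTCTCACCATG is found on the top strand at positions 1–11.
Reverse complement of the reverse primer: TATATTCATTCG. This occurs on the top strand at positions 54–65.
The product runs from position 1 to position 65, so its length is 65 − 1 + 1 = 65 bp.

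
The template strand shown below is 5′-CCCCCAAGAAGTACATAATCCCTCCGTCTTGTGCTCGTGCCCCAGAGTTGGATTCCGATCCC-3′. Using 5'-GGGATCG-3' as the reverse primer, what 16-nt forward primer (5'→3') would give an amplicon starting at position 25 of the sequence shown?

The reverse primer's reverse complement CGATCCC matches the template at positions 56–62; the product starts at position 25.
The forward primer is identical to the top strand over positions 25–40: CGTCTTGTGCTCGTGC.

5'-CGTCTTGTGCTCGTGC-3'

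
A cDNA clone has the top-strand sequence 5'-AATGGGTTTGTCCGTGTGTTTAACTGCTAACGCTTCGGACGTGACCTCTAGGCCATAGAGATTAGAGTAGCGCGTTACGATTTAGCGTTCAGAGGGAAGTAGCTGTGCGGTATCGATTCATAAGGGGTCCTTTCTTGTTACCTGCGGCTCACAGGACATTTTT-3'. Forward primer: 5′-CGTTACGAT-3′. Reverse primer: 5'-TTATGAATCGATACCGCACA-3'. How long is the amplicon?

51 bp

Forward primer CGTTACGAT is found on the top strand at positions 73–81.
Taking the reverse complement of TTATGAATCGATACCGCACA gives TGTGCGGTATCGATTCATAA, found at positions 104–123 on the template; the primer anneals here to the top strand with its 3' end pointing upstream.
Product length = (reverse-primer end) − (forward-primer start) + 1 = 123 − 73 + 1 = 51 bp.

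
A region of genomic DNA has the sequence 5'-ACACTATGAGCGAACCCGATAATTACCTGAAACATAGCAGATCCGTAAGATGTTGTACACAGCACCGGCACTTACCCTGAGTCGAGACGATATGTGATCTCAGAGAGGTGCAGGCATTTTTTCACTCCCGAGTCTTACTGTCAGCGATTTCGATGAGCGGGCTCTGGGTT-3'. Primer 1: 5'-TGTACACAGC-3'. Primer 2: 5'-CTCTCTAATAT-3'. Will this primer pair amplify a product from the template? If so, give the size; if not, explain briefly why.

Primer 2 (CTCTCTAATAT) does not match the top strand, and its reverse complement ATATTAGAGAG does not match either.
With no annealing site for primer 2, no amplification occurs.

No product — primer 2 has no binding site in the template.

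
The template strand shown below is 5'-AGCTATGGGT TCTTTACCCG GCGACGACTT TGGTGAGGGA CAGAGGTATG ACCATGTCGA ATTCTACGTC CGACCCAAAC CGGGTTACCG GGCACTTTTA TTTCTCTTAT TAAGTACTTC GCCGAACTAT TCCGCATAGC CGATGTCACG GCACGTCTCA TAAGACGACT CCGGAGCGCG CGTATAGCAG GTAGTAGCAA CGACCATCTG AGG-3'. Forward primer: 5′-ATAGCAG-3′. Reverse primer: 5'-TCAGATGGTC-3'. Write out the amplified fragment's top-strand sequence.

5'-ATAGCAGGTAGTAGCAACGACCATCTGA-3'

Scanning the template, ATAGCAG occurs at positions 184–190; this primer anneals to the bottom strand there with its 3' end pointing downstream.
Taking the reverse complement of TCAGATGGTC gives GACCATCTGA, found at positions 202–211 on the template; the primer anneals here to the top strand with its 3' end pointing upstream.
The product is the template from position 184 through 211 (28 bp).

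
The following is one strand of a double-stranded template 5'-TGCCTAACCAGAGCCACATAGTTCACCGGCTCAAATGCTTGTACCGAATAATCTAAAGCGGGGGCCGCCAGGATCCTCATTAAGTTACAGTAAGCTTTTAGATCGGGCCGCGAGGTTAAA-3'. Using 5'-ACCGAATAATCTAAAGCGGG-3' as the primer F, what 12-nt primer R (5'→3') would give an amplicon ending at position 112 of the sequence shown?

5'-CGCGGCCCGATC-3'

The forward primer binds at positions 43–62; the product's 3' end on the top strand is position 112.
The reverse primer anneals to the top strand over positions 101–112, i.e. to GATCGGGCCGCG.
Its sequence written 5'→3' is the reverse complement: CGCGGCCCGATC.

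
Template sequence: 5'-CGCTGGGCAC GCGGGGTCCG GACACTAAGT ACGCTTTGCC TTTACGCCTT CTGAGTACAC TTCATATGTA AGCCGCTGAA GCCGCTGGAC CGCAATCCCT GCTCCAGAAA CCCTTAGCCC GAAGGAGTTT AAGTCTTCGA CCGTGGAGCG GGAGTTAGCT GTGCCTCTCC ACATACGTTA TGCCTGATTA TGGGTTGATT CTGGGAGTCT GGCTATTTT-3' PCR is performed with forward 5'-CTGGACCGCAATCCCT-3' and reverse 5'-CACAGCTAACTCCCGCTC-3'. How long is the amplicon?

79 bp

Forward primer CTGGACCGCAATCCCT is found on the top strand at positions 85–100.
Reverse complement of the reverse primer: GAGCGGGAGTTAGCTGTG. This occurs on the top strand at positions 146–163.
Amplicon spans positions 85–163: 79 bp.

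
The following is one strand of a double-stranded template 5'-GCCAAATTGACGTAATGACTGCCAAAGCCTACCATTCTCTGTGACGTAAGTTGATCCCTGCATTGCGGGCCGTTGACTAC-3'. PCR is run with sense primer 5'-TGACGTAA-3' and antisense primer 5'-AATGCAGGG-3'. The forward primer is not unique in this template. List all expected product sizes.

57 bp, 23 bp

The forward primer TGACGTAA matches the top strand at positions 8–15, 42–49.
The reverse primer's reverse complement is CCCTGCATT, matching at positions 56–64.
Each forward site pairs with the reverse site to give a product ending at position 64: sizes 57, 23 bp.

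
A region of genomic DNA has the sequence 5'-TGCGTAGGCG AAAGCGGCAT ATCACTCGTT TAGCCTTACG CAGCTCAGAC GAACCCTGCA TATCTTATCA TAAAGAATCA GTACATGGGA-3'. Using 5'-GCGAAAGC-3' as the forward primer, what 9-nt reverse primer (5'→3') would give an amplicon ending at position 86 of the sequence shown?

The forward primer binds at positions 8–15; the product's 3' end on the top strand is position 86.
The reverse primer anneals to the top strand over positions 78–86, i.e. to TCAGTACAT.
Its sequence written 5'→3' is the reverse complement: ATGTACTGA.

5'-ATGTACTGA-3'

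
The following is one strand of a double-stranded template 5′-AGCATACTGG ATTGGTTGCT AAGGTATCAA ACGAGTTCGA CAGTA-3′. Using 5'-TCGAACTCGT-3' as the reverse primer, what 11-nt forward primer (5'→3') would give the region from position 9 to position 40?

The reverse primer's reverse complement ACGAGTTCGA matches the template at positions 31–40; the product starts at position 9.
The forward primer is identical to the top strand over positions 9–19: GGATTGGTTGC.

5'-GGATTGGTTGC-3'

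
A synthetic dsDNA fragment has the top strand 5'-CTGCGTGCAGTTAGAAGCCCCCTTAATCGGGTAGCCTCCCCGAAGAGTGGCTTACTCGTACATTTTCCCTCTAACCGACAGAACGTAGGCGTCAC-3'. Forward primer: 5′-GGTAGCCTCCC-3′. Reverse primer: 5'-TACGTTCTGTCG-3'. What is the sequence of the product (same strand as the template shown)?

Forward primer GGTAGCCTCCC is found on the top strand at positions 30–40.
Reverse complement of the reverse primer: CGACAGAACGTA. This occurs on the top strand at positions 76–87.
The product is the template from position 30 through 87 (58 bp).

5'-GGTAGCCTCCCCGAAGAGTGGCTTACTCGTACATTTTCCCTCTAACCGACAGAACGTA-3'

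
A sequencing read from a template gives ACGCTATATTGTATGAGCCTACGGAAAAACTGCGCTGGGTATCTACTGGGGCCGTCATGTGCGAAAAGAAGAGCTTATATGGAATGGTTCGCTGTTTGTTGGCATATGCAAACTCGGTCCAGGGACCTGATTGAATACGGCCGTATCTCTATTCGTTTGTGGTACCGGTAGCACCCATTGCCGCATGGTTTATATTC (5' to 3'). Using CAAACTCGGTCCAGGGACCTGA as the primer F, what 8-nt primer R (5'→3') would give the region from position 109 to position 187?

5'-CATGCGGC-3'

The product's 3' end on the top strand is position 187.
The reverse primer anneals to the top strand over positions 180–187, i.e. to GCCGCATG.
Its sequence written 5'→3' is the reverse complement: CATGCGGC.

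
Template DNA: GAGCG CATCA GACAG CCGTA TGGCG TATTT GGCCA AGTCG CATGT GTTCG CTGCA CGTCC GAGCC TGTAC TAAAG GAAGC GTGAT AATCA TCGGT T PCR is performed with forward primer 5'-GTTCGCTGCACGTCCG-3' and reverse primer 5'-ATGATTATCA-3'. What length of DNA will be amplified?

46 bp

Scanning the template, GTTCGCTGCACGTCCG occurs at positions 46–61; this primer anneals to the bottom strand there with its 3' end pointing downstream.
The reverse primer's reverse complement is TGATAATCAT, which matches the template at positions 82–91.
Amplicon spans positions 46–91: 46 bp.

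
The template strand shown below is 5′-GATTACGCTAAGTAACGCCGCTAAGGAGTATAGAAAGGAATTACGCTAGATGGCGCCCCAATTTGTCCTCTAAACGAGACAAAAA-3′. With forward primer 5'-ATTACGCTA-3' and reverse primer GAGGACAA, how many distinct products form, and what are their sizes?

Two products: 69 bp, 31 bp

The forward primer ATTACGCTA matches the top strand at positions 2–10, 40–48.
The reverse primer's reverse complement is TTGTCCTC, matching at positions 63–70.
Each forward site pairs with the reverse site to give a product ending at position 70: sizes 69, 31 bp.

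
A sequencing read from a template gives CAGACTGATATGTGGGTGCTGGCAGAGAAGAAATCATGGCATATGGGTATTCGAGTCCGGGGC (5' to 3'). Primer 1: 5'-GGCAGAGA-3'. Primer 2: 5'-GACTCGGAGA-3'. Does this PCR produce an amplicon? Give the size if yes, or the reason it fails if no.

No product — primer 2 has no binding site in the template.

Primer 2 (GACTCGGAGA) does not match the top strand, and its reverse complement TCTCCGAGTC does not match either.
With no annealing site for primer 2, no amplification occurs.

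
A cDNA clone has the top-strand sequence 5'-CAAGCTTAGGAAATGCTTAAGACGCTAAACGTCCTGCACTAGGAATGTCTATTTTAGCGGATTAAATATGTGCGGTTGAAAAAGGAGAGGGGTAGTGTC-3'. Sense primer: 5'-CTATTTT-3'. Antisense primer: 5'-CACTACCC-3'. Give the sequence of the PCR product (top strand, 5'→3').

The forward primer matches the template at positions 49–55.
Reverse complement of the reverse primer: GGGTAGTG. This occurs on the top strand at positions 90–97.
The product is the template from position 49 through 97 (49 bp).

5'-CTATTTTAGCGGATTAAATATGTGCGGTTGAAAAAGGAGAGGGGTAGTG-3'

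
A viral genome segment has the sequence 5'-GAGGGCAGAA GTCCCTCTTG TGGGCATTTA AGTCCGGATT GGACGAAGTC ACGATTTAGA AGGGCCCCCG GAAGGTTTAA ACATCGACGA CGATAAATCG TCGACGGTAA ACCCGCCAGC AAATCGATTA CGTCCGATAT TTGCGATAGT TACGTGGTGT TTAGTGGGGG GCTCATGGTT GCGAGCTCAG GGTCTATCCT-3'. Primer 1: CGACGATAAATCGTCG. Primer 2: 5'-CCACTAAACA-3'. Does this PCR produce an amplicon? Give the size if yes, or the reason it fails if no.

Yes — an 80 bp product.

Primer 1 (CGACGATAAATCGTCG) matches the top strand at positions 88–103; it acts as a forward primer.
Primer 2's reverse complement is TGTTTAGTGG, matching the top strand at positions 158–167; it acts as a reverse primer.
The 3' ends face each other across positions 88–167, giving an 80 bp product.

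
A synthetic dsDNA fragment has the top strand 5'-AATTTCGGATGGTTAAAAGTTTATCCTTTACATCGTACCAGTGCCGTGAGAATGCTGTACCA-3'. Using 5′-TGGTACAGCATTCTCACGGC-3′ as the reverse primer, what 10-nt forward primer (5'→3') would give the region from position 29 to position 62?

5'-TACATCGTAC-3'

The reverse primer's reverse complement GCCGTGAGAATGCTGTACCA matches the template at positions 43–62; the product starts at position 29.
The forward primer is identical to the top strand over positions 29–38: TACATCGTAC.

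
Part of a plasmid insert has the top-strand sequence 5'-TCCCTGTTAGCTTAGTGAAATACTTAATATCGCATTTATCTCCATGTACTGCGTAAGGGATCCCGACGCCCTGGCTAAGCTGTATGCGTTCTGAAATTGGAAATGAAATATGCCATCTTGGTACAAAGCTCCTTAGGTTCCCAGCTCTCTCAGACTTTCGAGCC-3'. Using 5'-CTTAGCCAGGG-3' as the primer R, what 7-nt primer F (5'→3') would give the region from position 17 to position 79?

The reverse primer's reverse complement CCCTGGCTAAG matches the template at positions 69–79; the product starts at position 17.
The forward primer is identical to the top strand over positions 17–23: GAAATAC.

5'-GAAATAC-3'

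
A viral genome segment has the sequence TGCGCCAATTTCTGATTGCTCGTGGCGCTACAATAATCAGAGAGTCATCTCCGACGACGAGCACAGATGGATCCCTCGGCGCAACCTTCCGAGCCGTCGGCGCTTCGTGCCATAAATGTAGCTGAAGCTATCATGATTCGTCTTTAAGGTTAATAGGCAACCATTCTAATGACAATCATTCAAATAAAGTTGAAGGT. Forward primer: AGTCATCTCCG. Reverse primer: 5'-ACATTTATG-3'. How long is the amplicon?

77 bp

Scanning the template, AGTCATCTCCG occurs at positions 43–53; this primer anneals to the bottom strand there with its 3' end pointing downstream.
Taking the reverse complement of ACATTTATG gives CATAAATGT, found at positions 111–119 on the template; the primer anneals here to the top strand with its 3' end pointing upstream.
The product runs from position 43 to position 119, so its length is 119 − 43 + 1 = 77 bp.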